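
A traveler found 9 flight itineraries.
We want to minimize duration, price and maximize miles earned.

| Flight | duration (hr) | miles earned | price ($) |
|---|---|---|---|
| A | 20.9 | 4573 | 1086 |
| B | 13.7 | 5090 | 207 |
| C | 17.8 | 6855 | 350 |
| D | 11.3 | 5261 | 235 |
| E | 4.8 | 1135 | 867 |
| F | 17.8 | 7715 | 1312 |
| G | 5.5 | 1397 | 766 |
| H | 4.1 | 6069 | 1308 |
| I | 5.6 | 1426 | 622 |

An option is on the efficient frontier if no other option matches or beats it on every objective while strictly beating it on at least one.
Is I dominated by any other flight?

No

A: worse on duration (20.9 vs 5.6).
B: worse on duration (13.7 vs 5.6).
C: worse on duration (17.8 vs 5.6).
D: worse on duration (11.3 vs 5.6).
E: worse on miles earned (1135 vs 1426).
F: worse on duration (17.8 vs 5.6).
G: worse on miles earned (1397 vs 1426).
H: worse on price (1308 vs 622).
No option is at least as good as I on every objective and strictly better on one.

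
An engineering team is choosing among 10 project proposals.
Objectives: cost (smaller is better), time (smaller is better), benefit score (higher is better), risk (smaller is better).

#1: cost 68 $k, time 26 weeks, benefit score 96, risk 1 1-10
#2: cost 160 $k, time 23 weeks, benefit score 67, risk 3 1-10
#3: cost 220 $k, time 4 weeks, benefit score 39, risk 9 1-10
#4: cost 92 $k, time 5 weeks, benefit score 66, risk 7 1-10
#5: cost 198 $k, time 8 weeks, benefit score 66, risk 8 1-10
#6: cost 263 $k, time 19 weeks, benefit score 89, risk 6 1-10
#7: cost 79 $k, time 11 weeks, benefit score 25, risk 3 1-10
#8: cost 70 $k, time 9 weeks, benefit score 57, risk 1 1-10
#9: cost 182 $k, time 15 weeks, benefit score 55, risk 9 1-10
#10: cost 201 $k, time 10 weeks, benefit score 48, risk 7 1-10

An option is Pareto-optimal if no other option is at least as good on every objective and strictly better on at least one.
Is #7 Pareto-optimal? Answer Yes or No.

No

#8 vs #7: cost 70≤79, time 9≤11, benefit score 57≥25, risk 1≤3 — #8 is at least as good on every objective and strictly better on at least one, so #8 dominates #7.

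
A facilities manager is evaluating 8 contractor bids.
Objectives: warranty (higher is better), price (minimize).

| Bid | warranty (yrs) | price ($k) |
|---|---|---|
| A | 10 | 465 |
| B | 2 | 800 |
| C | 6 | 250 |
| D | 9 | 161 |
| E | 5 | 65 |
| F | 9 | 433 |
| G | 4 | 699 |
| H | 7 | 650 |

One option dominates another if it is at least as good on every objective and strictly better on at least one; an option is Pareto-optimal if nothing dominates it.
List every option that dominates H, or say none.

A, D, F

A: warranty 10≥7, price 465≤650 — dominates H.
D: warranty 9≥7, price 161≤650 — dominates H.
F: warranty 9≥7, price 433≤650 — dominates H.
Others (B, C, E, G) are each worse than H on at least one objective.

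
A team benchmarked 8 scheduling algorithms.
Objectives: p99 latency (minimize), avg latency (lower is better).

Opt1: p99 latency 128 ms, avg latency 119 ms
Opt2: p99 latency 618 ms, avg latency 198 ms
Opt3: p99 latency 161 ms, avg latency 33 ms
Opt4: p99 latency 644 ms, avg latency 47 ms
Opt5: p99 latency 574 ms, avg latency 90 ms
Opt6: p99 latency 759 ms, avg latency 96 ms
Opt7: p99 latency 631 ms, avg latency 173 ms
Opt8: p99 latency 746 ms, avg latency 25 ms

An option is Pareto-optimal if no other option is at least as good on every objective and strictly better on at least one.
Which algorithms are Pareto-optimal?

Opt1: not dominated (best p99 latency).
Opt2: dominated by Opt1 (p99 latency 128≤618, avg latency 119≤198).
Opt3: not dominated.
Opt4: dominated by Opt3 (p99 latency 161≤644, avg latency 33≤47).
Opt5: dominated by Opt3 (p99 latency 161≤574, avg latency 33≤90).
Opt6: dominated by Opt3 (p99 latency 161≤759, avg latency 33≤96).
Opt7: dominated by Opt1 (p99 latency 128≤631, avg latency 119≤173).
Opt8: not dominated (best avg latency).

Opt1, Opt3, Opt8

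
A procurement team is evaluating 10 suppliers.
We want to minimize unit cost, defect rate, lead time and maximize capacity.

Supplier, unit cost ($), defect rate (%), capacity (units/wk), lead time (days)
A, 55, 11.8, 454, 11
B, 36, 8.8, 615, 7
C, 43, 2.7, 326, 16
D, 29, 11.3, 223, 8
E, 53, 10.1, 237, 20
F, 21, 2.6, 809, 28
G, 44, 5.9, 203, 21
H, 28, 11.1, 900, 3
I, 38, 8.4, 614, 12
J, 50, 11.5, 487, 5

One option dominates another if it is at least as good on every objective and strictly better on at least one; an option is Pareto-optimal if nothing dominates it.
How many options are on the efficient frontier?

A: dominated by B (unit cost 36≤55, defect rate 8.8≤11.8, capacity 615≥454, lead time 7≤11).
B: not dominated.
C: not dominated.
D: dominated by H (unit cost 28≤29, defect rate 11.1≤11.3, capacity 900≥223, lead time 3≤8).
E: dominated by B (unit cost 36≤53, defect rate 8.8≤10.1, capacity 615≥237, lead time 7≤20).
F: not dominated (best unit cost).
G: dominated by C (unit cost 43≤44, defect rate 2.7≤5.9, capacity 326≥203, lead time 16≤21).
H: not dominated (best capacity).
I: not dominated.
J: dominated by H (unit cost 28≤50, defect rate 11.1≤11.5, capacity 900≥487, lead time 3≤5).
Pareto-optimal: B, C, F, H, I → 5.

5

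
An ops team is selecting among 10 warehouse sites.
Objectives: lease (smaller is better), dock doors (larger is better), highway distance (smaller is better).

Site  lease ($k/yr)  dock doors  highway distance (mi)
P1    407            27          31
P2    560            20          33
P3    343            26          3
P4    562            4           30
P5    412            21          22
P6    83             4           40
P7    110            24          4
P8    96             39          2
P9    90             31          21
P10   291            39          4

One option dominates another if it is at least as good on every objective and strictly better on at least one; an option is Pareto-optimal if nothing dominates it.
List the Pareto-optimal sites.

P6, P8, P9

P1: dominated by P8 (lease 96≤407, dock doors 39≥27, highway distance 2≤31).
P2: dominated by P1 (lease 407≤560, dock doors 27≥20, highway distance 31≤33).
P3: dominated by P8 (lease 96≤343, dock doors 39≥26, highway distance 2≤3).
P4: dominated by P3 (lease 343≤562, dock doors 26≥4, highway distance 3≤30).
P5: dominated by P3 (lease 343≤412, dock doors 26≥21, highway distance 3≤22).
P6: not dominated (best lease).
P7: dominated by P8 (lease 96≤110, dock doors 39≥24, highway distance 2≤4).
P8: not dominated (best highway distance).
P9: not dominated.
P10: dominated by P8 (lease 96≤291, dock doors 39≥39, highway distance 2≤4).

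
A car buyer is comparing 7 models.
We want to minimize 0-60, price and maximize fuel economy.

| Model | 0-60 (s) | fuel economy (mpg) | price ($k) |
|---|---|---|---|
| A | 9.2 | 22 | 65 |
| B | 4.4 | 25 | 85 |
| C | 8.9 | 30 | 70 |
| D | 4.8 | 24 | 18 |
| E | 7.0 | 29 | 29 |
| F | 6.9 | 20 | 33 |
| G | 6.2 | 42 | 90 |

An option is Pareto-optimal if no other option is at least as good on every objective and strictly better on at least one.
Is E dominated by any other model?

No

A: worse on 0-60 (9.2 vs 7.0).
B: worse on fuel economy (25 vs 29).
C: worse on 0-60 (8.9 vs 7.0).
D: worse on fuel economy (24 vs 29).
F: worse on fuel economy (20 vs 29).
G: worse on price (90 vs 29).
No option is at least as good as E on every objective and strictly better on one.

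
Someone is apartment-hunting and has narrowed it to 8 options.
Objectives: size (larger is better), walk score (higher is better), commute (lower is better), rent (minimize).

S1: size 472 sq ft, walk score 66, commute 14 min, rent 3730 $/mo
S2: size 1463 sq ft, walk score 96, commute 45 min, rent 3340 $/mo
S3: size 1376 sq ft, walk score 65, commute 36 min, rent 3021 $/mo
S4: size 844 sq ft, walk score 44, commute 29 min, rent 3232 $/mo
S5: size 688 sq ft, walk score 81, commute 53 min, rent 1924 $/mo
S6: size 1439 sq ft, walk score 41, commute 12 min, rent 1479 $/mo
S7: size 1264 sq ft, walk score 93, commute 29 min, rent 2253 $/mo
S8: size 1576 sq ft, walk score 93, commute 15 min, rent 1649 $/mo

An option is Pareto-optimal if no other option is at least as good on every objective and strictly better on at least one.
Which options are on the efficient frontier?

S1, S2, S6, S8

S1: not dominated.
S2: not dominated (best walk score).
S3: dominated by S8 (size 1576≥1376, walk score 93≥65, commute 15≤36, rent 1649≤3021).
S4: dominated by S7 (size 1264≥844, walk score 93≥44, commute 29≤29, rent 2253≤3232).
S5: dominated by S8 (size 1576≥688, walk score 93≥81, commute 15≤53, rent 1649≤1924).
S6: not dominated (best commute).
S7: dominated by S8 (size 1576≥1264, walk score 93≥93, commute 15≤29, rent 1649≤2253).
S8: not dominated (best size).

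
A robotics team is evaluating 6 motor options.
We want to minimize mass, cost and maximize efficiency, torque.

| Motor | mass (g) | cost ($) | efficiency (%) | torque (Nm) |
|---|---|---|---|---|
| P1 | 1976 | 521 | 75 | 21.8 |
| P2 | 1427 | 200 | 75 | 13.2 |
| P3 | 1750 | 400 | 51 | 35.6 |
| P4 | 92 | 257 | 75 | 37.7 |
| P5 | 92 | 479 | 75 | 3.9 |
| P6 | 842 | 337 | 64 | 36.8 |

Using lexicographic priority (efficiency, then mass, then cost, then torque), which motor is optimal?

First maximize efficiency: best is 75, kept {P1, P2, P4, P5}.
Then minimize mass: best is 92, kept {P4, P5}.
Then minimize cost: best is 257, kept {P4}.

P4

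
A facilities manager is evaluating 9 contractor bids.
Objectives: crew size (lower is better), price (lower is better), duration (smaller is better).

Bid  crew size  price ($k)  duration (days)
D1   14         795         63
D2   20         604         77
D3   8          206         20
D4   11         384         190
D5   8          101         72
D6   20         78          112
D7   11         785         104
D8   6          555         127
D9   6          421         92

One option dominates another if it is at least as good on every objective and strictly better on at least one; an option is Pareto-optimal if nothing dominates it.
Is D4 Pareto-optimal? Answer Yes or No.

D3 vs D4: crew size 8≤11, price 206≤384, duration 20≤190 — D3 is at least as good on every objective and strictly better on at least one, so D3 dominates D4.

No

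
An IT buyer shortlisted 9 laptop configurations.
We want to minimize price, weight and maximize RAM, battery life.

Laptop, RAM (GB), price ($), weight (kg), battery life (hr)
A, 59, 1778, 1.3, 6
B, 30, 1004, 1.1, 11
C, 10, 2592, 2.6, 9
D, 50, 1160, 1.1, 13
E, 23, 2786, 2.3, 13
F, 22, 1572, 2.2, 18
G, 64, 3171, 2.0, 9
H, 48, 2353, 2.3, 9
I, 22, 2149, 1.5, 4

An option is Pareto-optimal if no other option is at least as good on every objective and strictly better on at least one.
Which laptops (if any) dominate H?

D

D: RAM 50≥48, price 1160≤2353, weight 1.1≤2.3, battery life 13≥9 — dominates H.
Others (A, B, C, E, F, G, I) are each worse than H on at least one objective.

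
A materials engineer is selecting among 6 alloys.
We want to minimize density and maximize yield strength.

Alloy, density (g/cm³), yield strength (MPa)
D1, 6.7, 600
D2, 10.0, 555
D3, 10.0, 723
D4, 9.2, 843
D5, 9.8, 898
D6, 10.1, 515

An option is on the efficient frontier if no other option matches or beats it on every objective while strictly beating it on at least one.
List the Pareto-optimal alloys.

D1, D4, D5

D1: not dominated (best density).
D2: dominated by D1 (density 6.7≤10.0, yield strength 600≥555).
D3: dominated by D4 (density 9.2≤10.0, yield strength 843≥723).
D4: not dominated.
D5: not dominated (best yield strength).
D6: dominated by D1 (density 6.7≤10.1, yield strength 600≥515).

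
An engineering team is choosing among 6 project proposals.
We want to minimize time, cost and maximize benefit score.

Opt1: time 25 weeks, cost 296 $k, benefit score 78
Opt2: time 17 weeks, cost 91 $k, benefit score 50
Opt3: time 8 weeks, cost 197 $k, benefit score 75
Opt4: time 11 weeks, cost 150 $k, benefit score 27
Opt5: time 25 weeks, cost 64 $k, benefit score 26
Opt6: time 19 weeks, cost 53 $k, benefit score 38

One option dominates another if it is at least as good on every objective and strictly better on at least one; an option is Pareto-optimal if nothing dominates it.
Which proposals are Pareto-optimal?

Opt1, Opt2, Opt3, Opt4, Opt6

Opt1: not dominated (best benefit score).
Opt2: not dominated.
Opt3: not dominated (best time).
Opt4: not dominated.
Opt5: dominated by Opt6 (time 19≤25, cost 53≤64, benefit score 38≥26).
Opt6: not dominated (best cost).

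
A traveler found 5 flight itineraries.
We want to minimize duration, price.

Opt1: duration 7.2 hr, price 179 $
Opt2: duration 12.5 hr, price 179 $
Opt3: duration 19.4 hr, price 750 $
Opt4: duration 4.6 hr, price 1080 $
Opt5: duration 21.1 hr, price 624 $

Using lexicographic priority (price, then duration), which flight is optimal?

Opt1

First minimize price: best is 179, kept {Opt1, Opt2}.
Then minimize duration: best is 7.2, kept {Opt1}.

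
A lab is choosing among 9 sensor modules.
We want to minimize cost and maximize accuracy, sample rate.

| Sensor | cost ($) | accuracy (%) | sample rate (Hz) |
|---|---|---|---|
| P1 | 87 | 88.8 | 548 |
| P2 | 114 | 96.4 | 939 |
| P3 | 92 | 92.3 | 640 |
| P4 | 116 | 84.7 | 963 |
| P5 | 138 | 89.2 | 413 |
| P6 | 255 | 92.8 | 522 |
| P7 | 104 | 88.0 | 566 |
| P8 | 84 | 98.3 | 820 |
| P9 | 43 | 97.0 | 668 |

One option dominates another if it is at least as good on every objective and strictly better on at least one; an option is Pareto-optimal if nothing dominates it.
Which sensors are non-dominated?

P1: dominated by P8 (cost 84≤87, accuracy 98.3≥88.8, sample rate 820≥548).
P2: not dominated.
P3: dominated by P8 (cost 84≤92, accuracy 98.3≥92.3, sample rate 820≥640).
P4: not dominated (best sample rate).
P5: dominated by P2 (cost 114≤138, accuracy 96.4≥89.2, sample rate 939≥413).
P6: dominated by P2 (cost 114≤255, accuracy 96.4≥92.8, sample rate 939≥522).
P7: dominated by P3 (cost 92≤104, accuracy 92.3≥88.0, sample rate 640≥566).
P8: not dominated (best accuracy).
P9: not dominated (best cost).

P2, P4, P8, P9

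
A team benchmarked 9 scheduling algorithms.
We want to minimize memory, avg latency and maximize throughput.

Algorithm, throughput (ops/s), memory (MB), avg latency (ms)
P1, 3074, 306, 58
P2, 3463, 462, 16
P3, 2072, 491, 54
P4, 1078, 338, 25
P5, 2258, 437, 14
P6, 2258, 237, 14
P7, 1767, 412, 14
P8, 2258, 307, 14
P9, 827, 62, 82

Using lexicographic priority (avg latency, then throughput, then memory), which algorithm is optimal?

P6

First minimize avg latency: best is 14, kept {P5, P6, P7, P8}.
Then maximize throughput: best is 2258, kept {P5, P6, P8}.
Then minimize memory: best is 237, kept {P6}.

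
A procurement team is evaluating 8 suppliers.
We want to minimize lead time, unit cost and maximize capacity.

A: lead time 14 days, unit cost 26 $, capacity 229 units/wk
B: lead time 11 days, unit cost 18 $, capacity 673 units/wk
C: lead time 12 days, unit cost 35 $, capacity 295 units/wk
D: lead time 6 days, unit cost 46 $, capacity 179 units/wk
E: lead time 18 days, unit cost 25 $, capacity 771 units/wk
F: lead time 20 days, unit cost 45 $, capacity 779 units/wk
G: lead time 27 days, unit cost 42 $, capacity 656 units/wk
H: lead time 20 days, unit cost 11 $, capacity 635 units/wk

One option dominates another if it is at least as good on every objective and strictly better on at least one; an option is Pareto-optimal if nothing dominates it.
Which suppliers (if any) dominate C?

B: lead time 11≤12, unit cost 18≤35, capacity 673≥295 — dominates C.
Others (A, D, E, F, G, H) are each worse than C on at least one objective.

B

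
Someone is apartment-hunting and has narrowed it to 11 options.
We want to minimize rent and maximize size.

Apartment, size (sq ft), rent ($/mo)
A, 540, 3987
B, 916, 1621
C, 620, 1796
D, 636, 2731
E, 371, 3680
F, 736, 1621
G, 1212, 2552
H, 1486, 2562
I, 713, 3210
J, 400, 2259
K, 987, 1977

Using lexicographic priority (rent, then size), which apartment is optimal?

B

First minimize rent: best is 1621, kept {B, F}.
Then maximize size: best is 916, kept {B}.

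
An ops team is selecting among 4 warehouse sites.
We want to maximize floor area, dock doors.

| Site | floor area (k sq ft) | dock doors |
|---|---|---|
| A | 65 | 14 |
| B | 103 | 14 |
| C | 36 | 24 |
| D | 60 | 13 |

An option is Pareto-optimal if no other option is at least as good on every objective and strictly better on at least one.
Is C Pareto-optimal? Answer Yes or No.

Yes

A: worse on dock doors (14 vs 24).
B: worse on dock doors (14 vs 24).
D: worse on dock doors (13 vs 24).
No option is at least as good as C on every objective and strictly better on one.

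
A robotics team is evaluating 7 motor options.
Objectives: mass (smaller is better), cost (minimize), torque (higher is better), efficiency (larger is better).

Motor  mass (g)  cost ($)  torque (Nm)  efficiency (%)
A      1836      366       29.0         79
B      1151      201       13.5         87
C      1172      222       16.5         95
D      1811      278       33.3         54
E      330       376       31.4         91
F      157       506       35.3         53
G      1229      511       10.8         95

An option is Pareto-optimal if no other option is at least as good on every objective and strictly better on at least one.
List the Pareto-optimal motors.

A, B, C, D, E, F

A: not dominated.
B: not dominated (best cost).
C: not dominated.
D: not dominated.
E: not dominated.
F: not dominated (best mass).
G: dominated by C (mass 1172≤1229, cost 222≤511, torque 16.5≥10.8, efficiency 95≥95).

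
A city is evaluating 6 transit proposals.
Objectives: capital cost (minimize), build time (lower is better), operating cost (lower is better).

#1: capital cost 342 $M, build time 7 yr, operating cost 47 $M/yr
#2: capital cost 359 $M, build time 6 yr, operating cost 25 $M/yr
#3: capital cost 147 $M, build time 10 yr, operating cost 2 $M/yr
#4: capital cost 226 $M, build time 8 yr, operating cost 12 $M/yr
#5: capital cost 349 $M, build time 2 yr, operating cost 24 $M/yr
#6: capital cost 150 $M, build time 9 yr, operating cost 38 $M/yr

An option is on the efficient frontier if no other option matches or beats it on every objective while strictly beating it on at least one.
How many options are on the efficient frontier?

#1: not dominated.
#2: dominated by #5 (capital cost 349≤359, build time 2≤6, operating cost 24≤25).
#3: not dominated (best capital cost).
#4: not dominated.
#5: not dominated (best build time).
#6: not dominated.
Pareto-optimal: #1, #3, #4, #5, #6 → 5.

5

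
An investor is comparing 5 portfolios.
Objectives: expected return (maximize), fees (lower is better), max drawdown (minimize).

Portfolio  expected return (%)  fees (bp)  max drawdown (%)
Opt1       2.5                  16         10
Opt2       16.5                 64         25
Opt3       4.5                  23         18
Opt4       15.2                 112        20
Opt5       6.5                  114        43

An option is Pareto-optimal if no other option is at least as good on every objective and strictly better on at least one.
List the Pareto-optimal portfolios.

Opt1, Opt2, Opt3, Opt4

Opt1: not dominated (best fees).
Opt2: not dominated (best expected return).
Opt3: not dominated.
Opt4: not dominated.
Opt5: dominated by Opt2 (expected return 16.5≥6.5, fees 64≤114, max drawdown 25≤43).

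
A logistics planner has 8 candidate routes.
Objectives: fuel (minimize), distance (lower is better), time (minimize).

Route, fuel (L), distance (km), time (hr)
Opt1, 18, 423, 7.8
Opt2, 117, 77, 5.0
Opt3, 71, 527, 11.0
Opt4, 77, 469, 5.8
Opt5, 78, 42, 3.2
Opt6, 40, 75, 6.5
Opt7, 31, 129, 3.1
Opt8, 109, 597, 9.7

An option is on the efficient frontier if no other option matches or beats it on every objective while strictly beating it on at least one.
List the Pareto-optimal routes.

Opt1: not dominated (best fuel).
Opt2: dominated by Opt5 (fuel 78≤117, distance 42≤77, time 3.2≤5.0).
Opt3: dominated by Opt1 (fuel 18≤71, distance 423≤527, time 7.8≤11.0).
Opt4: dominated by Opt7 (fuel 31≤77, distance 129≤469, time 3.1≤5.8).
Opt5: not dominated (best distance).
Opt6: not dominated.
Opt7: not dominated (best time).
Opt8: dominated by Opt1 (fuel 18≤109, distance 423≤597, time 7.8≤9.7).

Opt1, Opt5, Opt6, Opt7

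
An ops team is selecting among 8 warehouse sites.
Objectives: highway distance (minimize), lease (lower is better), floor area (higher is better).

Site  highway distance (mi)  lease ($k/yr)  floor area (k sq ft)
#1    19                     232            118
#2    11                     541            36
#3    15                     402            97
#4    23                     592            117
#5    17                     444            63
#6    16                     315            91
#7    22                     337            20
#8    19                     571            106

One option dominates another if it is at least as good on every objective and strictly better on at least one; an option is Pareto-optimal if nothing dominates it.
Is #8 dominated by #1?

#1 vs #8: highway distance 19≤19, lease 232≤571, floor area 118≥106 — #1 is at least as good on every objective with at least one strict improvement.

Yes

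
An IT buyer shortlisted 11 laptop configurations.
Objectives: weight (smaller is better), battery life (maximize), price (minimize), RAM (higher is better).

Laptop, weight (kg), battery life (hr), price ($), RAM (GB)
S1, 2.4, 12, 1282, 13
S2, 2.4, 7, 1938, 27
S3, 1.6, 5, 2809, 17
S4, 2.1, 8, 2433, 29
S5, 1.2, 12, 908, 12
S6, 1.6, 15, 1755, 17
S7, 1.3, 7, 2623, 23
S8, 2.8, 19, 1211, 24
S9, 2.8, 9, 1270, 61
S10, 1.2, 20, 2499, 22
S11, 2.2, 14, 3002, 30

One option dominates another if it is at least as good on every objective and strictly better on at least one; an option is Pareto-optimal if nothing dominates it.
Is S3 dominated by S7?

Yes

S7 vs S3: weight 1.3≤1.6, battery life 7≥5, price 2623≤2809, RAM 23≥17 — S7 is at least as good on every objective with at least one strict improvement.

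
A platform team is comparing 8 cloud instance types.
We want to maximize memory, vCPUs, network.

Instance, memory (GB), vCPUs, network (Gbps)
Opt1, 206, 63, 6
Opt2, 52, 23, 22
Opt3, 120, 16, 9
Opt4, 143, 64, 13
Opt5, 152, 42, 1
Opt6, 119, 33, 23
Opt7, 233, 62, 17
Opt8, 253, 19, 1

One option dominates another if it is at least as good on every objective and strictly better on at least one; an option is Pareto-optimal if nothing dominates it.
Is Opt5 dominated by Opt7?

Yes

Opt7 vs Opt5: memory 233≥152, vCPUs 62≥42, network 17≥1 — Opt7 is at least as good on every objective with at least one strict improvement.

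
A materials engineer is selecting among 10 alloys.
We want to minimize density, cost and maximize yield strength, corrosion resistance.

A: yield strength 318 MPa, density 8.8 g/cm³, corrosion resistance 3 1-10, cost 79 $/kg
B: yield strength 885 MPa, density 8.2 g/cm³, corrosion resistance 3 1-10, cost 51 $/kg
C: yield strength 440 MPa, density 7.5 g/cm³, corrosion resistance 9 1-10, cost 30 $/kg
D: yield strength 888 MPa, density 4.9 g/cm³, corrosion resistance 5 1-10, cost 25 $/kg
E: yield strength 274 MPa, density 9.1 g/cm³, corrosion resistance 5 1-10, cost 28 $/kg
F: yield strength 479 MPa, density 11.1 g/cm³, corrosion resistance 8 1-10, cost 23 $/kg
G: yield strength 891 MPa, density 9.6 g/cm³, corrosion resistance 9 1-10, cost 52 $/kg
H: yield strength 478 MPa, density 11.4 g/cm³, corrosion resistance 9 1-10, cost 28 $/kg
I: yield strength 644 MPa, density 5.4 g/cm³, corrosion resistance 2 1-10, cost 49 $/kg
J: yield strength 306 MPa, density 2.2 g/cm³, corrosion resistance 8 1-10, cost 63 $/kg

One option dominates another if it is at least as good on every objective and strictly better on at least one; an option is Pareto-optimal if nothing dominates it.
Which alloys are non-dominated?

C, D, F, G, H, J

A: dominated by B (yield strength 885≥318, density 8.2≤8.8, corrosion resistance 3≥3, cost 51≤79).
B: dominated by D (yield strength 888≥885, density 4.9≤8.2, corrosion resistance 5≥3, cost 25≤51).
C: not dominated.
D: not dominated.
E: dominated by D (yield strength 888≥274, density 4.9≤9.1, corrosion resistance 5≥5, cost 25≤28).
F: not dominated (best cost).
G: not dominated (best yield strength).
H: not dominated.
I: dominated by D (yield strength 888≥644, density 4.9≤5.4, corrosion resistance 5≥2, cost 25≤49).
J: not dominated (best density).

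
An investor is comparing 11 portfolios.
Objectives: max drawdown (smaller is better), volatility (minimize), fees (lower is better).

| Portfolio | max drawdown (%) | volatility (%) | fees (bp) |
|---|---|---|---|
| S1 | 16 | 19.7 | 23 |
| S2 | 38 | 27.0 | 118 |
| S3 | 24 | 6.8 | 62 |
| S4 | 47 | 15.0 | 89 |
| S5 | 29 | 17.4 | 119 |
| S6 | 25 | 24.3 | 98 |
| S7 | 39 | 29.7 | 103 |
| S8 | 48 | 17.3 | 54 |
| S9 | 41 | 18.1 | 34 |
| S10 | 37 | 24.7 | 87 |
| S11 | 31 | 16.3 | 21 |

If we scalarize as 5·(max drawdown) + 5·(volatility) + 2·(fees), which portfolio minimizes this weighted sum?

S1: 5·16 + 5·19.7 + 2·23 = 224.5
S2: 5·38 + 5·27.0 + 2·118 = 561.0
S3: 5·24 + 5·6.8 + 2·62 = 278.0
S4: 5·47 + 5·15.0 + 2·89 = 488.0
S5: 5·29 + 5·17.4 + 2·119 = 470.0
S6: 5·25 + 5·24.3 + 2·98 = 442.5
S7: 5·39 + 5·29.7 + 2·103 = 549.5
S8: 5·48 + 5·17.3 + 2·54 = 434.5
S9: 5·41 + 5·18.1 + 2·34 = 363.5
S10: 5·37 + 5·24.7 + 2·87 = 482.5
S11: 5·31 + 5·16.3 + 2·21 = 278.5
Lowest: S1 at 224.5.

S1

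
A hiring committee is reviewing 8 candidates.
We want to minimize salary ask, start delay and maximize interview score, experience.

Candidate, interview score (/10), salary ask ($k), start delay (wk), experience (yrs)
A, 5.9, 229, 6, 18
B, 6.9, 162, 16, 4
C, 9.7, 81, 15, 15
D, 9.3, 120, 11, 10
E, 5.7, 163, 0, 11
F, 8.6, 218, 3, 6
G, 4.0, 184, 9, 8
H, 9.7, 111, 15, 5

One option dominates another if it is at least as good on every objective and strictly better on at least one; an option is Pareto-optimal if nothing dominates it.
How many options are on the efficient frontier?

A: not dominated (best experience).
B: dominated by C (interview score 9.7≥6.9, salary ask 81≤162, start delay 15≤16, experience 15≥4).
C: not dominated (best salary ask).
D: not dominated.
E: not dominated (best start delay).
F: not dominated.
G: dominated by E (interview score 5.7≥4.0, salary ask 163≤184, start delay 0≤9, experience 11≥8).
H: dominated by C (interview score 9.7≥9.7, salary ask 81≤111, start delay 15≤15, experience 15≥5).
Pareto-optimal: A, C, D, E, F → 5.

5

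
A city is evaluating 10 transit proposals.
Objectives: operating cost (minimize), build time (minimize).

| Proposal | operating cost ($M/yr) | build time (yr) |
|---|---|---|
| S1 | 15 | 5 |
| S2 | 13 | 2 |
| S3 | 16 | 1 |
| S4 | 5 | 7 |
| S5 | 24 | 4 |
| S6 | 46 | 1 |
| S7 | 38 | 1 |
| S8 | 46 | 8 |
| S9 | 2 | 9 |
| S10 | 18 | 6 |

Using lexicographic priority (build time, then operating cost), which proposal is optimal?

S3

First minimize build time: best is 1, kept {S3, S6, S7}.
Then minimize operating cost: best is 16, kept {S3}.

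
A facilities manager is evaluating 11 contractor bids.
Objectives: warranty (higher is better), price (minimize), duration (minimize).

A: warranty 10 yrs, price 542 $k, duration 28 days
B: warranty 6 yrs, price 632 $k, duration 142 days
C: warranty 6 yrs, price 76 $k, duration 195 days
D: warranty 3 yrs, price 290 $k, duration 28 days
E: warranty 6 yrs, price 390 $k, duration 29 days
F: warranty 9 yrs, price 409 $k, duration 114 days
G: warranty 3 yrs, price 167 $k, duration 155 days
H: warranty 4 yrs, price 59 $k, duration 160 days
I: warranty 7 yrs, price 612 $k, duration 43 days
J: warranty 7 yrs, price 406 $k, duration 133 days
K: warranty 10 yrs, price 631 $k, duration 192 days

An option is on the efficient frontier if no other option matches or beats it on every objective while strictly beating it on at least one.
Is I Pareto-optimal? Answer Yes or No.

No

A vs I: warranty 10≥7, price 542≤612, duration 28≤43 — A is at least as good on every objective and strictly better on at least one, so A dominates I.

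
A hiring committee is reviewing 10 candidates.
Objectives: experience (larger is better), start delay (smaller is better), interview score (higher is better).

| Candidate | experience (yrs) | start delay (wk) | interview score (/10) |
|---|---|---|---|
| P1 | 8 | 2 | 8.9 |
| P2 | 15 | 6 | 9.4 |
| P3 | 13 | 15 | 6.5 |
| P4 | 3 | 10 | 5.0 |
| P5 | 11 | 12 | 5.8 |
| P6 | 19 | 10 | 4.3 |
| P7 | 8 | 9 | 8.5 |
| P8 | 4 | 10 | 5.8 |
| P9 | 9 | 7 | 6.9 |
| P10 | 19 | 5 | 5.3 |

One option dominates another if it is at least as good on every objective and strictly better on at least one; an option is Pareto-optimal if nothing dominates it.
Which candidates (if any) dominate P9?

P2: experience 15≥9, start delay 6≤7, interview score 9.4≥6.9 — dominates P9.
Others (P1, P3, P4, P5, P6, P7, P8, P10) are each worse than P9 on at least one objective.

P2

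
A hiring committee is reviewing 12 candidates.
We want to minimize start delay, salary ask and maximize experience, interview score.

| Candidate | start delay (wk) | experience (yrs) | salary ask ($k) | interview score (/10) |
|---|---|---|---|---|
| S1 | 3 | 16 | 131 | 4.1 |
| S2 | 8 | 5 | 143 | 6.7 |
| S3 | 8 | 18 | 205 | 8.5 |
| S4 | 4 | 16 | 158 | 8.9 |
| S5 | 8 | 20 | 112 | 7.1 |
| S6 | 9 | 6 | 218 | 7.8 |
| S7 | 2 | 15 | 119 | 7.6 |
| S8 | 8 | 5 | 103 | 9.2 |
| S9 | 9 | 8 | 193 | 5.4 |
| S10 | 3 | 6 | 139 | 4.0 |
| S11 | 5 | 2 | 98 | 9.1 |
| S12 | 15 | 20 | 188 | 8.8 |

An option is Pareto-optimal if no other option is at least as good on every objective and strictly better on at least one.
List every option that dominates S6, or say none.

S3: start delay 8≤9, experience 18≥6, salary ask 205≤218, interview score 8.5≥7.8 — dominates S6.
S4: start delay 4≤9, experience 16≥6, salary ask 158≤218, interview score 8.9≥7.8 — dominates S6.
Others (S1, S2, S5, S7, S8, S9, S10, S11, S12) are each worse than S6 on at least one objective.

S3, S4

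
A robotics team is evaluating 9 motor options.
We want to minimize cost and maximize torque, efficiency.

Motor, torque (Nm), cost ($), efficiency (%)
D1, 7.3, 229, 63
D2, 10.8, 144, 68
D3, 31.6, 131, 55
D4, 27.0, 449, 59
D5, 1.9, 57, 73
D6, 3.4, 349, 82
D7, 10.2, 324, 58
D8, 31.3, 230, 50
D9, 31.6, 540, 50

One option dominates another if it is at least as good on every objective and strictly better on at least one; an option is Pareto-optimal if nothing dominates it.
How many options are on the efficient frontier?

5

D1: dominated by D2 (torque 10.8≥7.3, cost 144≤229, efficiency 68≥63).
D2: not dominated.
D3: not dominated.
D4: not dominated.
D5: not dominated (best cost).
D6: not dominated (best efficiency).
D7: dominated by D2 (torque 10.8≥10.2, cost 144≤324, efficiency 68≥58).
D8: dominated by D3 (torque 31.6≥31.3, cost 131≤230, efficiency 55≥50).
D9: dominated by D3 (torque 31.6≥31.6, cost 131≤540, efficiency 55≥50).
Pareto-optimal: D2, D3, D4, D5, D6 → 5.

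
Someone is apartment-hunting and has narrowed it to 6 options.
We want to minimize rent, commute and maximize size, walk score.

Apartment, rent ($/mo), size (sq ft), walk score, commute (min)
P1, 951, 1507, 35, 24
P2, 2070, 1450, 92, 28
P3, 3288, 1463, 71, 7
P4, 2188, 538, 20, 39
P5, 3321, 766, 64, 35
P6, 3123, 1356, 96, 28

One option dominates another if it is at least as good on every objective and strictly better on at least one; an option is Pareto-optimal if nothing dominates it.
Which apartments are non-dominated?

P1, P2, P3, P6

P1: not dominated (best rent).
P2: not dominated.
P3: not dominated (best commute).
P4: dominated by P1 (rent 951≤2188, size 1507≥538, walk score 35≥20, commute 24≤39).
P5: dominated by P2 (rent 2070≤3321, size 1450≥766, walk score 92≥64, commute 28≤35).
P6: not dominated (best walk score).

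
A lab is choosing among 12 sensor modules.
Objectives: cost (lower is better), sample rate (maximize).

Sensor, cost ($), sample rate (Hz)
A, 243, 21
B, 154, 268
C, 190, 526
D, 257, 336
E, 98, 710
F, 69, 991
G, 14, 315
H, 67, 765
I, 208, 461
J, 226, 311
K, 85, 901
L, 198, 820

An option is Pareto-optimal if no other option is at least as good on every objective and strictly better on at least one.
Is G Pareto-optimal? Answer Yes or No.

A: worse on cost (243 vs 14).
B: worse on cost (154 vs 14).
C: worse on cost (190 vs 14).
D: worse on cost (257 vs 14).
E: worse on cost (98 vs 14).
F: worse on cost (69 vs 14).
H: worse on cost (67 vs 14).
I: worse on cost (208 vs 14).
J: worse on cost (226 vs 14).
K: worse on cost (85 vs 14).
L: worse on cost (198 vs 14).
No option is at least as good as G on every objective and strictly better on one.

Yes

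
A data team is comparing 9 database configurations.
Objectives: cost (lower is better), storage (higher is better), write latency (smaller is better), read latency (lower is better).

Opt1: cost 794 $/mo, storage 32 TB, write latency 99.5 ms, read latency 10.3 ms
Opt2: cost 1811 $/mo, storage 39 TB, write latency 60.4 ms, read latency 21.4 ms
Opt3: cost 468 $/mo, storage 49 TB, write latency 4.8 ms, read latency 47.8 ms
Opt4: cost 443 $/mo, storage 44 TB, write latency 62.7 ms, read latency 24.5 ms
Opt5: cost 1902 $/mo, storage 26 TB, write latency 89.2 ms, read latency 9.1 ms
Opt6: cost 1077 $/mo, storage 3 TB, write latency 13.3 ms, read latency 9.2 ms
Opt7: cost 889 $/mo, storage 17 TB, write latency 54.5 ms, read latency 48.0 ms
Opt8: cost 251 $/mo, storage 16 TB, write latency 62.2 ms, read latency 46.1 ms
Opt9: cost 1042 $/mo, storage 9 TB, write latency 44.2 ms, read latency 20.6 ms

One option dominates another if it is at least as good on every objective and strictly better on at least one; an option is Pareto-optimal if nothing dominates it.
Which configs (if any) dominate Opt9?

Opt1: worse on write latency (99.5 vs 44.2).
Opt2: worse on cost (1811 vs 1042).
Opt3: worse on read latency (47.8 vs 20.6).
Opt4: worse on write latency (62.7 vs 44.2).
Opt5: worse on cost (1902 vs 1042).
Opt6: worse on cost (1077 vs 1042).
Opt7: worse on write latency (54.5 vs 44.2).
Opt8: worse on write latency (62.2 vs 44.2).
No option dominates Opt9.

none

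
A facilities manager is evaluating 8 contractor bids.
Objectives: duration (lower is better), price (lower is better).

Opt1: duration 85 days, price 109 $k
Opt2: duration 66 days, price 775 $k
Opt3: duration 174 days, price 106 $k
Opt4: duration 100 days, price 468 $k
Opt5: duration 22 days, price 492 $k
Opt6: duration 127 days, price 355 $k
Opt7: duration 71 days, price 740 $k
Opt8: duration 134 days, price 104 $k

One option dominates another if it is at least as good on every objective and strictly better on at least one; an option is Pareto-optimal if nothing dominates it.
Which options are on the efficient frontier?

Opt1: not dominated.
Opt2: dominated by Opt5 (duration 22≤66, price 492≤775).
Opt3: dominated by Opt8 (duration 134≤174, price 104≤106).
Opt4: dominated by Opt1 (duration 85≤100, price 109≤468).
Opt5: not dominated (best duration).
Opt6: dominated by Opt1 (duration 85≤127, price 109≤355).
Opt7: dominated by Opt5 (duration 22≤71, price 492≤740).
Opt8: not dominated (best price).

Opt1, Opt5, Opt8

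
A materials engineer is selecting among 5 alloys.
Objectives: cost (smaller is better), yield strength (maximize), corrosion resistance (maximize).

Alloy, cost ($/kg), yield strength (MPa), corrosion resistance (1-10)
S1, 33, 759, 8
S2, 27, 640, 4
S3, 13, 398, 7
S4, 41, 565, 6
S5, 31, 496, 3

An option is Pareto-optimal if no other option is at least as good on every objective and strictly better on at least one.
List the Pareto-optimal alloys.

S1: not dominated (best yield strength).
S2: not dominated.
S3: not dominated (best cost).
S4: dominated by S1 (cost 33≤41, yield strength 759≥565, corrosion resistance 8≥6).
S5: dominated by S2 (cost 27≤31, yield strength 640≥496, corrosion resistance 4≥3).

S1, S2, S3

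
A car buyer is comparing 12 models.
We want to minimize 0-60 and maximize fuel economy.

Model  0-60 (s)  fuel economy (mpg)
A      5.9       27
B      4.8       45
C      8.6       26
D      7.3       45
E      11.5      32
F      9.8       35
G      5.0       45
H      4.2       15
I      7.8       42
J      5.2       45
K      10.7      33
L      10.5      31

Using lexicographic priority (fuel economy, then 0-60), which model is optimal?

B

First maximize fuel economy: best is 45, kept {B, D, G, J}.
Then minimize 0-60: best is 4.8, kept {B}.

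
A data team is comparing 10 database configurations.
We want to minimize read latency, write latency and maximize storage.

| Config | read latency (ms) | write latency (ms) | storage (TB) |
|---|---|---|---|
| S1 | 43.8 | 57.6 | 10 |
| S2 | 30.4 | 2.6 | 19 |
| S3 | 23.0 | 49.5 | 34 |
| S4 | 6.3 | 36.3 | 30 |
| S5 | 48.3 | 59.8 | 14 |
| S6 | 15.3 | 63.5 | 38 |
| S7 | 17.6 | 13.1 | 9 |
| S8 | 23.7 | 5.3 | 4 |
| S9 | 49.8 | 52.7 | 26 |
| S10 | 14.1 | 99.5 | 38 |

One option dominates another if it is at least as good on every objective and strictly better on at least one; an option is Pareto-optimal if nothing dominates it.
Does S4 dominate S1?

Yes

S4 vs S1: read latency 6.3≤43.8, write latency 36.3≤57.6, storage 30≥10 — S4 is at least as good on every objective with at least one strict improvement.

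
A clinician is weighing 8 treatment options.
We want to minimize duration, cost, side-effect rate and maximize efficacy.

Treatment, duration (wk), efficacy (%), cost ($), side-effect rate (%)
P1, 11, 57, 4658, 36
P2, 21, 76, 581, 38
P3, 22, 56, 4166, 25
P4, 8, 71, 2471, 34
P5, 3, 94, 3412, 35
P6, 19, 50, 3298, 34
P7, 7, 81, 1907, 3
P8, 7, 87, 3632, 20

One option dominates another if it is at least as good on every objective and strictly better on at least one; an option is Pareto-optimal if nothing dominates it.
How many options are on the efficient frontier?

4

P1: dominated by P4 (duration 8≤11, efficacy 71≥57, cost 2471≤4658, side-effect rate 34≤36).
P2: not dominated (best cost).
P3: dominated by P7 (duration 7≤22, efficacy 81≥56, cost 1907≤4166, side-effect rate 3≤25).
P4: dominated by P7 (duration 7≤8, efficacy 81≥71, cost 1907≤2471, side-effect rate 3≤34).
P5: not dominated (best duration).
P6: dominated by P4 (duration 8≤19, efficacy 71≥50, cost 2471≤3298, side-effect rate 34≤34).
P7: not dominated (best side-effect rate).
P8: not dominated.
Pareto-optimal: P2, P5, P7, P8 → 4.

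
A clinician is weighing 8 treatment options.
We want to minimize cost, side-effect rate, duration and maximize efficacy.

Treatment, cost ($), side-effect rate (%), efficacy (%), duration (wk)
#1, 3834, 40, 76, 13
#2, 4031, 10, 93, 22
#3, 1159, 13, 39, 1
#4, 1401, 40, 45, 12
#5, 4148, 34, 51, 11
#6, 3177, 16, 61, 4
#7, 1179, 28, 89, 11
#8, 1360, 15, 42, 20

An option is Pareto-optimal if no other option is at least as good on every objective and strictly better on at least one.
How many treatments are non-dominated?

5

#1: dominated by #7 (cost 1179≤3834, side-effect rate 28≤40, efficacy 89≥76, duration 11≤13).
#2: not dominated (best side-effect rate).
#3: not dominated (best cost).
#4: dominated by #7 (cost 1179≤1401, side-effect rate 28≤40, efficacy 89≥45, duration 11≤12).
#5: dominated by #6 (cost 3177≤4148, side-effect rate 16≤34, efficacy 61≥51, duration 4≤11).
#6: not dominated.
#7: not dominated.
#8: not dominated.
Pareto-optimal: #2, #3, #6, #7, #8 → 5.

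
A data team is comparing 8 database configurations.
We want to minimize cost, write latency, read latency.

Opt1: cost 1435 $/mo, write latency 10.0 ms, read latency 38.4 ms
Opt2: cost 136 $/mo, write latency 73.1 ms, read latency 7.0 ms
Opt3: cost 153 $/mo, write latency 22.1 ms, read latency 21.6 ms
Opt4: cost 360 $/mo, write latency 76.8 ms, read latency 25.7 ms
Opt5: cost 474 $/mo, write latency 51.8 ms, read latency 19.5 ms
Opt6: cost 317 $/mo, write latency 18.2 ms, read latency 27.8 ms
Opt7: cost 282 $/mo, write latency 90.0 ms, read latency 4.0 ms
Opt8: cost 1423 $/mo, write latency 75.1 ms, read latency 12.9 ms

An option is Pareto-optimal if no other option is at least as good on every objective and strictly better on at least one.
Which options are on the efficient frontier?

Opt1, Opt2, Opt3, Opt5, Opt6, Opt7

Opt1: not dominated (best write latency).
Opt2: not dominated (best cost).
Opt3: not dominated.
Opt4: dominated by Opt2 (cost 136≤360, write latency 73.1≤76.8, read latency 7.0≤25.7).
Opt5: not dominated.
Opt6: not dominated.
Opt7: not dominated (best read latency).
Opt8: dominated by Opt2 (cost 136≤1423, write latency 73.1≤75.1, read latency 7.0≤12.9).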